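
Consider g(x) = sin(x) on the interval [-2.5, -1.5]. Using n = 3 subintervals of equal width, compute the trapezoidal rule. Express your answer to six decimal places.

Δx = (-1.5 − (-2.5))/3 = 1/3.
g(-2.5) ≈ -0.598472, g(-13/6) ≈ -0.827660, g(-11/6) ≈ -0.965735, g(-1.5) ≈ -0.997495.
T_3 = (Δx/2)·[g(x_0) + 2g(x_1) + 2g(x_2) + g(x_3)].
Sum ≈ -0.863793.

-0.863793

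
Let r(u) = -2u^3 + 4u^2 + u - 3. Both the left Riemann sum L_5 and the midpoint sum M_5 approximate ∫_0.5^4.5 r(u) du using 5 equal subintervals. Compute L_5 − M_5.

32.16

L_5 = -51.16.
M_5 = -83.32.
L_5 − M_5 = 32.16.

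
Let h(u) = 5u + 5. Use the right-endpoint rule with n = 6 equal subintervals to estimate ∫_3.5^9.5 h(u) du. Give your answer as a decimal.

Δu = (9.5 − 3.5)/6 = 1.
Right endpoints: 4.5, 5.5, 6.5, 7.5, 8.5, 9.5.
h(4.5) = 27.5, h(5.5) = 32.5, h(6.5) = 37.5, h(7.5) = 42.5, h(8.5) = 47.5, h(9.5) = 52.5.
Sum = Δu · [h(4.5) + h(5.5) + h(6.5) + ...].
Sum = 240.

240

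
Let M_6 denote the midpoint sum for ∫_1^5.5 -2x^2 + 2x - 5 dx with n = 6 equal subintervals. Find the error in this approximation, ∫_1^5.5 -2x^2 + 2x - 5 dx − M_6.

Exact integral: ∫_1^5.5 f(x) dx = -103.5.
M_6 = -103.078125.
Error = -103.5 − (-103.078125) = -0.421875.

-0.421875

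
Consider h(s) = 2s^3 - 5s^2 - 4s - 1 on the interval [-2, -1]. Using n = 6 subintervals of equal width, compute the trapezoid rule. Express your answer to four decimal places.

-14.2315

Δs = (-1 − (-2))/6 = 1/6.
h(-2) = -29, h(-11/6) = -1231/54, h(-5/3) = -472/27, h(-1.5) = -13, h(-4/3) = -251/27, h(-7/6) = -341/54, h(-1) = -4.
T_6 = (Δs/2)·[h(s_0) + 2h(s_1) + ... + 2h(s_{5}) + h(s_6)].
Sum ≈ -14.2315.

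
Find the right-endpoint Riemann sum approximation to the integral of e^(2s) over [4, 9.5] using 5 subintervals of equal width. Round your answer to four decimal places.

Δs = (9.5 − 4)/5 = 1.1.
Right endpoints: 5.1, 6.2, 7.3, 8.4, 9.5.
f(5.1) ≈ 26903.1861, f(6.2) ≈ 242801.6175, f(7.3) ≈ 2191287.8756, f(8.4) ≈ 19776402.6585, f(9.5) ≈ 178482300.9632.
Sum = Δs · [f(5.1) + f(6.2) + f(7.3) + f(8.4) + f(9.5)].
Sum ≈ 220791665.9310.

220791665.9310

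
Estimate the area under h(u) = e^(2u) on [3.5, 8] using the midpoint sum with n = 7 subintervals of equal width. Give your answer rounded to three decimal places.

Δu = (8 − 3.5)/7 = 9/14.
Midpoints: 107/28, 125/28, 143/28, 5.75, 179/28, 197/28, 215/28.
h(107/28) ≈ 2085.694, h(125/28) ≈ 7544.480, h(143/28) ≈ 27290.276, h(5.75) ≈ 98715.771, h(179/28) ≈ 357079.700, h(197/28) ≈ 1291646.826, h(215/28) ≈ 4672210.495.
Sum = Δu · [h(107/28) + h(125/28) + h(143/28) + ...].
Sum ≈ 4150654.227.

4150654.227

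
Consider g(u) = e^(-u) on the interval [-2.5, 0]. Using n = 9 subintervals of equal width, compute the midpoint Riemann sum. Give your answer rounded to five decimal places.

Δu = (0 − (-2.5))/9 = 5/18.
Midpoints: -85/36, -25/12, -65/36, -55/36, -1.25, -35/36, -25/36, -5/12, -5/36.
g(-85/36) ≈ 10.60273, g(-25/12) ≈ 8.03119, g(-65/36) ≈ 6.08335, g(-55/36) ≈ 4.60793, g(-1.25) ≈ 3.49034, g(-35/36) ≈ 2.64381, g(-25/36) ≈ 2.00260, g(-5/12) ≈ 1.51690, g(-5/36) ≈ 1.14900.
Sum = Δu · [g(-85/36) + g(-25/12) + g(-65/36) + ...].
Sum ≈ 11.14662.

11.14662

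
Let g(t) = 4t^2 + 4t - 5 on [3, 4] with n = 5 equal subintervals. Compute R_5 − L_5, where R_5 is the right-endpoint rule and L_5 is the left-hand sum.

R_5 = 61.56.
L_5 = 55.16.
R_5 − L_5 = 6.4.

6.4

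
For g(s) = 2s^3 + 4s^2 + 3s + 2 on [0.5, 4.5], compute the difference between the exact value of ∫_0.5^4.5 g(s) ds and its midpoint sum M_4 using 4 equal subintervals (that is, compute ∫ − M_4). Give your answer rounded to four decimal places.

6.3333

Exact integral: ∫_0.5^4.5 g(s) ds ≈ 364.333333.
M_4 = 358.
Error ≈ 364.333333 − 358 ≈ 6.3333.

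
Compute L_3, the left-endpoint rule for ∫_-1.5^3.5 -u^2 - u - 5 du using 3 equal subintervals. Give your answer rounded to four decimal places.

-35.2315

Δu = (3.5 − (-1.5))/3 = 5/3.
Left endpoints: -1.5, 1/6, 11/6.
f(-1.5) = -5.75, f(1/6) = -187/36, f(11/6) = -367/36.
Sum = Δu · [f(-1.5) + f(1/6) + f(11/6)].
Sum ≈ -35.2315.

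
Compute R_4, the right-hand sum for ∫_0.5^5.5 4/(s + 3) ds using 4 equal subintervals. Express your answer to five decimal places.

Δs = (5.5 − 0.5)/4 = 1.25.
Right endpoints: 1.75, 3, 4.25, 5.5.
f(1.75) = 16/19, f(3) = 2/3, f(4.25) = 16/29, f(5.5) = 8/17.
Sum = Δs · [f(1.75) + f(3) + f(4.25) + f(5.5)].
Sum ≈ 3.16386.

3.16386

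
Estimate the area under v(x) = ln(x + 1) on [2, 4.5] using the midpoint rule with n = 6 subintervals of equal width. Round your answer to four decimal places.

3.5814

Δx = (4.5 − 2)/6 = 5/12.
Midpoints: 53/24, 2.625, 73/24, 83/24, 3.875, 103/24.
v(53/24) ≈ 1.1658, v(2.625) ≈ 1.2879, v(73/24) ≈ 1.3967, v(83/24) ≈ 1.4948, v(3.875) ≈ 1.5841, v(103/24) ≈ 1.6661.
Sum = Δx · [v(53/24) + v(2.625) + v(73/24) + ...].
Sum ≈ 3.5814.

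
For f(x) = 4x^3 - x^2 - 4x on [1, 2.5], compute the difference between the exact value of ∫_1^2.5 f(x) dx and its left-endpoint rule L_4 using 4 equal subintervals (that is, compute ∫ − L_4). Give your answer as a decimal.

8.15625

Exact integral: ∫_1^2.5 f(x) dx = 22.6875.
L_4 = 14.53125.
Error = 22.6875 − 14.53125 = 8.15625.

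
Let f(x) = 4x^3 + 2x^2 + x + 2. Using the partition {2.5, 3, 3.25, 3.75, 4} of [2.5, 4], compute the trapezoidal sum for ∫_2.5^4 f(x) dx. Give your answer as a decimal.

258.9375

Subinterval widths: 0.5, 0.25, 0.5, 0.25.
f(2.5) = 79.5, f(3) = 131, f(3.25) = 163.6875, f(3.75) = 244.8125, f(4) = 294.
On each subinterval the trapezoid contributes (Δx_i/2)·[f(x_{i-1}) + f(x_i)].
Sum = 258.9375.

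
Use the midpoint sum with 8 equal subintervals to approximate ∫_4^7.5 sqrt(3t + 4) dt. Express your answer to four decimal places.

16.0934

Δt = (7.5 − 4)/8 = 0.4375.
Midpoints: 4.21875, 4.65625, 5.09375, 5.53125, 5.96875, 6.40625, 6.84375, 7.28125.
f(4.21875) ≈ 4.0812, f(4.65625) ≈ 4.2390, f(5.09375) ≈ 4.3910, f(5.53125) ≈ 4.5380, f(5.96875) ≈ 4.6804, f(6.40625) ≈ 4.8186, f(6.84375) ≈ 4.9529, f(7.28125) ≈ 5.0837.
Sum = Δt · [f(4.21875) + f(4.65625) + f(5.09375) + ...].
Sum ≈ 16.0934.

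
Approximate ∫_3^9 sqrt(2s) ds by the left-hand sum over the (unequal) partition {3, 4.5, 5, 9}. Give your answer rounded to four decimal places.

Subinterval widths: 1.5, 0.5, 4.
Left endpoints: 3, 4.5, 5.
f(3) ≈ 2.4495, f(4.5) ≈ 3.0000, f(5) ≈ 3.1623.
Sum = Σ Δs_i · f(s_i).
Sum ≈ 17.8233.

17.8233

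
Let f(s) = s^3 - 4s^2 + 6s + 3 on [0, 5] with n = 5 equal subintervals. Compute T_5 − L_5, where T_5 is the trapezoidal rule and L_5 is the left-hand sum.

T_5 = 82.5.
L_5 = 55.
T_5 − L_5 = 27.5.

27.5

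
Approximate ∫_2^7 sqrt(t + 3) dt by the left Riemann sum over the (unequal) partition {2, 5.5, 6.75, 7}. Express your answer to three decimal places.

12.251

Subinterval widths: 3.5, 1.25, 0.25.
Left endpoints: 2, 5.5, 6.75.
f(2) ≈ 2.236, f(5.5) ≈ 2.915, f(6.75) ≈ 3.122.
Sum = Σ Δt_i · f(t_i).
Sum ≈ 12.251.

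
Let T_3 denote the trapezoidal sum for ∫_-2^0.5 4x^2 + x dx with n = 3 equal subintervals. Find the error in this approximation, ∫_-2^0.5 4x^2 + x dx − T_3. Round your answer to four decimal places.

-1.1574

Exact integral: ∫_-2^0.5 f(x) dx ≈ 8.958333.
T_3 ≈ 10.115741.
Error ≈ 8.958333 − 10.115741 ≈ -1.1574.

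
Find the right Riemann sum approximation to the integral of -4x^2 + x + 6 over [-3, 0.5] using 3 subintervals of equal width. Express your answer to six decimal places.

Δx = (0.5 − (-3))/3 = 7/6.
Right endpoints: -11/6, -2/3, 0.5.
f(-11/6) = -167/18, f(-2/3) = 32/9, f(0.5) = 5.5.
Sum = Δx · [f(-11/6) + f(-2/3) + f(0.5)].
Sum ≈ -0.259259.

-0.259259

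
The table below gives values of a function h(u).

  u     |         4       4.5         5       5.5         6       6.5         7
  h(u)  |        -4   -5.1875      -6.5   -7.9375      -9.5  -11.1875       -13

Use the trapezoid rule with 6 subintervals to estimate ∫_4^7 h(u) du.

-24.40625

Δu = 0.5.
T_6 = (0.5/2)·[(-4) + 2·(-5.1875) + 2·(-6.5) + 2·(-7.9375) + 2·(-9.5) + 2·(-11.1875) + (-13)] = -24.40625.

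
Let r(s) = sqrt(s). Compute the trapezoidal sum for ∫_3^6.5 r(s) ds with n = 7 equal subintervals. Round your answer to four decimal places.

Δs = (6.5 − 3)/7 = 0.5.
r(3) ≈ 1.7321, r(3.5) ≈ 1.8708, r(4) ≈ 2.0000, r(4.5) ≈ 2.1213, r(5) ≈ 2.2361, r(5.5) ≈ 2.3452, r(6) ≈ 2.4495, r(6.5) ≈ 2.5495.
T_7 = (Δs/2)·[r(s_0) + 2r(s_1) + ... + 2r(s_{6}) + r(s_7)].
Sum ≈ 7.5818.

7.5818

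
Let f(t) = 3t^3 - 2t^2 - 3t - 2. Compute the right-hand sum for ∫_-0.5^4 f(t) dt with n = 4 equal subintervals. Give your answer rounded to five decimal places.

212.52832

Δt = (4 − (-0.5))/4 = 1.125.
Right endpoints: 0.625, 1.75, 2.875, 4.
f(0.625) = -2009/512, f(1.75) = 2.703125, f(2.875) = 22597/512, f(4) = 146.
Sum = Δt · [f(0.625) + f(1.75) + f(2.875) + f(4)].
Sum ≈ 212.52832.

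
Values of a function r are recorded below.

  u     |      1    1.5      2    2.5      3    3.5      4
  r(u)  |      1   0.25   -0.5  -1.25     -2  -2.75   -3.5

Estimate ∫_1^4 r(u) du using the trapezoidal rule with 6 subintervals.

-3.75

Δu = 0.5.
T_6 = (0.5/2)·[1 + 2·0.25 + 2·(-0.5) + 2·(-1.25) + 2·(-2) + 2·(-2.75) + (-3.5)] = -3.75.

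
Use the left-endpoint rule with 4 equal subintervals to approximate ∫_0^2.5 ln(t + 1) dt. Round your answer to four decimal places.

1.4703

Δt = (2.5 − 0)/4 = 0.625.
Left endpoints: 0, 0.625, 1.25, 1.875.
f(0) ≈ 0.0000, f(0.625) ≈ 0.4855, f(1.25) ≈ 0.8109, f(1.875) ≈ 1.0561.
Sum = Δt · [f(0) + f(0.625) + f(1.25) + f(1.875)].
Sum ≈ 1.4703.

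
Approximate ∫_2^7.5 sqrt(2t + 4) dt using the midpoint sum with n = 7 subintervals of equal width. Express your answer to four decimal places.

20.0671

Δt = (7.5 − 2)/7 = 11/14.
Midpoints: 67/28, 89/28, 111/28, 4.75, 155/28, 177/28, 199/28.
f(67/28) ≈ 2.9641, f(89/28) ≈ 3.2183, f(111/28) ≈ 3.4538, f(4.75) ≈ 3.6742, f(155/28) ≈ 3.8822, f(177/28) ≈ 4.0796, f(199/28) ≈ 4.2678.
Sum = Δt · [f(67/28) + f(89/28) + f(111/28) + ...].
Sum ≈ 20.0671.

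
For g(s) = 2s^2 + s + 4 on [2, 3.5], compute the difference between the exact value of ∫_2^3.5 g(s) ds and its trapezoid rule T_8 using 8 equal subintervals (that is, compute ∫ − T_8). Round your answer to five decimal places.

-0.01758

Exact integral: ∫_2^3.5 g(s) ds = 33.375.
T_8 ≈ 33.3925781.
Error ≈ 33.375 − 33.3925781 ≈ -0.01758.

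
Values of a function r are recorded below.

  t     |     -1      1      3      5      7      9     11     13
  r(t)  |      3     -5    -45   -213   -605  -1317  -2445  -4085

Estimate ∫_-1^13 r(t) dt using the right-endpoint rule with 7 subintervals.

-17430

Δt = 2.
Sum = 2·[(-5) + (-45) + (-213) + (-605) + (-1317) + (-2445) + (-4085)] = -17430.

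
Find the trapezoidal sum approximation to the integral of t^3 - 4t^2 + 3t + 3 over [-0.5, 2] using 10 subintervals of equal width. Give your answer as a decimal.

6.23046875

Δt = (2 − (-0.5))/10 = 0.25.
f(-0.5) = 0.375, f(-0.25) = 1.984375, f(0) = 3, f(0.25) = 3.515625, f(0.5) = 3.625, f(0.75) = 3.421875, f(1) = 3, f(1.25) = 2.453125, f(1.5) = 1.875, f(1.75) = 1.359375, f(2) = 1.
T_10 = (Δt/2)·[f(t_0) + 2f(t_1) + ... + 2f(t_{9}) + f(t_10)].
Sum = 6.23046875.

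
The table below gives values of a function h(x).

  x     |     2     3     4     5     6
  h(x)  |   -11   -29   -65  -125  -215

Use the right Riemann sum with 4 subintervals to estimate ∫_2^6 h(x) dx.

Δx = 1.
Sum = 1·[(-29) + (-65) + (-125) + (-215)] = -434.

-434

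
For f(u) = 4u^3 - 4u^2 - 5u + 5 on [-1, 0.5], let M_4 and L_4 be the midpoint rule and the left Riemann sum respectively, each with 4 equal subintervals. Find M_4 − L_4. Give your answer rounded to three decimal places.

M_4 ≈ 7.06055.
L_4 = 6.69140625.
M_4 − L_4 ≈ 0.369.

0.369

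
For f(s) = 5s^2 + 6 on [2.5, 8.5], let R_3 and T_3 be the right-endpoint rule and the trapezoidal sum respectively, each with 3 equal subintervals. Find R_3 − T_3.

R_3 = 1383.5.
T_3 = 1053.5.
R_3 − T_3 = 330.

330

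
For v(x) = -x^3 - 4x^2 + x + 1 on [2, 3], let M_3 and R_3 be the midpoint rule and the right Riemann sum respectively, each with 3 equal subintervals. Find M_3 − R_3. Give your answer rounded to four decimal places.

6.6528

M_3 ≈ -37.976852.
R_3 ≈ -44.629630.
M_3 − R_3 ≈ 6.6528.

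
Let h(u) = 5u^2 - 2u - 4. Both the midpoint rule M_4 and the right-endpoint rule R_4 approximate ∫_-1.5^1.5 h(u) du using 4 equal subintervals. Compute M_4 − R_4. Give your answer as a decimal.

M_4 = -1.453125.
R_4 = -1.59375.
M_4 − R_4 = 0.140625.

0.140625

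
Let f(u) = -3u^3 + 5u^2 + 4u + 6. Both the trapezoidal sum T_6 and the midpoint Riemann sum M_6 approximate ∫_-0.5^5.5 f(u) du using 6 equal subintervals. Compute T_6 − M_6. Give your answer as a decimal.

-26.25

T_6 = -330.25.
M_6 = -304.
T_6 − M_6 = -26.25.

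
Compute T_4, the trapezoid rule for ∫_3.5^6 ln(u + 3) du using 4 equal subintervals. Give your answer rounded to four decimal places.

5.1069

Δu = (6 − 3.5)/4 = 0.625.
f(3.5) ≈ 1.8718, f(4.125) ≈ 1.9636, f(4.75) ≈ 2.0477, f(5.375) ≈ 2.1253, f(6) ≈ 2.1972.
T_4 = (Δu/2)·[f(u_0) + 2f(u_1) + 2f(u_2) + 2f(u_3) + f(u_4)].
Sum ≈ 5.1069.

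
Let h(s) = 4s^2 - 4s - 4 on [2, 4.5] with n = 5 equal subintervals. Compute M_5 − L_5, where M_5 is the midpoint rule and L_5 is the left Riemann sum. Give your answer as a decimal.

M_5 = 68.125.
L_5 = 55.
M_5 − L_5 = 13.125.

13.125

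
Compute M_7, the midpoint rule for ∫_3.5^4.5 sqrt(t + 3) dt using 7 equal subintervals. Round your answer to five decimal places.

Δt = (4.5 − 3.5)/7 = 1/7.
Midpoints: 25/7, 26/7, 27/7, 4, 29/7, 30/7, 31/7.
f(25/7) ≈ 2.56348, f(26/7) ≈ 2.59119, f(27/7) ≈ 2.61861, f(4) ≈ 2.64575, f(29/7) ≈ 2.67261, f(30/7) ≈ 2.69921, f(31/7) ≈ 2.72554.
Sum = Δt · [f(25/7) + f(26/7) + f(27/7) + ...].
Sum ≈ 2.64520.

2.64520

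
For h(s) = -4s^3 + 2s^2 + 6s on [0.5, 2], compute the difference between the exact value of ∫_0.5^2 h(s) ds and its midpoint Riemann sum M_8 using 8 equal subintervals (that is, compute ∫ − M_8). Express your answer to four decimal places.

Exact integral: ∫_0.5^2 h(s) ds = 0.5625.
M_8 ≈ 0.619629.
Error ≈ 0.5625 − 0.619629 ≈ -0.0571.

-0.0571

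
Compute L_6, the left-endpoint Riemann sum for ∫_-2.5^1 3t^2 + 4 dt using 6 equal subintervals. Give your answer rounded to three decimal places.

Δt = (1 − (-2.5))/6 = 7/12.
Left endpoints: -2.5, -23/12, -4/3, -0.75, -1/6, 5/12.
f(-2.5) = 22.75, f(-23/12) = 721/48, f(-4/3) = 28/3, f(-0.75) = 5.6875, f(-1/6) = 49/12, f(5/12) = 217/48.
Sum = Δt · [f(-2.5) + f(-23/12) + f(-4/3) + ...].
Sum ≈ 35.814.

35.814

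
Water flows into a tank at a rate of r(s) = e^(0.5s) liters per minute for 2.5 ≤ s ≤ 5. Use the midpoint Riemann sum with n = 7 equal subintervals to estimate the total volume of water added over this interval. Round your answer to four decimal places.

17.3612

Δs = (5 − 2.5)/7 = 5/14.
Midpoints: 75/28, 85/28, 95/28, 3.75, 115/28, 125/28, 135/28.
r(75/28) ≈ 3.8163, r(85/28) ≈ 4.5624, r(95/28) ≈ 5.4544, r(3.75) ≈ 6.5208, r(115/28) ≈ 7.7957, r(125/28) ≈ 9.3198, r(135/28) ≈ 11.1419.
Sum = Δs · [r(75/28) + r(85/28) + r(95/28) + ...].
Sum ≈ 17.3612.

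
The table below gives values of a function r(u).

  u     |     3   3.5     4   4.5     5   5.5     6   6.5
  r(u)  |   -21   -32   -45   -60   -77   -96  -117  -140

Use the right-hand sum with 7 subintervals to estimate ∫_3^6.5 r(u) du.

-283.5

Δu = 0.5.
Sum = 0.5·[(-32) + (-45) + (-60) + (-77) + (-96) + (-117) + (-140)] = -283.5.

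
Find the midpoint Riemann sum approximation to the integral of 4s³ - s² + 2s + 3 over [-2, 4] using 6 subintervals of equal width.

Δs = (4 − (-2))/6 = 1.
Midpoints: -1.5, -0.5, 0.5, 1.5, 2.5, 3.5.
f(-1.5) = -15.75, f(-0.5) = 1.25, f(0.5) = 4.25, f(1.5) = 17.25, f(2.5) = 64.25, f(3.5) = 169.25.
Sum = Δs · [f(-1.5) + f(-0.5) + f(0.5) + ...].
Sum = 240.5.

240.5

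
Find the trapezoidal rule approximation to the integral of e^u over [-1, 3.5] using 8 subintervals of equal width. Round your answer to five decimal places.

33.60651

Δu = (3.5 − (-1))/8 = 0.5625.
f(-1) ≈ 0.36788, f(-0.4375) ≈ 0.64565, f(0.125) ≈ 1.13315, f(0.6875) ≈ 1.98874, f(1.25) ≈ 3.49034, f(1.8125) ≈ 6.12574, f(2.375) ≈ 10.75101, f(2.9375) ≈ 18.86862, f(3.5) ≈ 33.11545.
T_8 = (Δu/2)·[f(u_0) + 2f(u_1) + ... + 2f(u_{7}) + f(u_8)].
Sum ≈ 33.60651.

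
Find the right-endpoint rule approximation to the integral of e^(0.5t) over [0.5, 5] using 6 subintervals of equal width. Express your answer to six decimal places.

26.138699

Δt = (5 − 0.5)/6 = 0.75.
Right endpoints: 1.25, 2, 2.75, 3.5, 4.25, 5.
f(1.25) ≈ 1.868246, f(2) ≈ 2.718282, f(2.75) ≈ 3.955077, f(3.5) ≈ 5.754603, f(4.25) ≈ 8.372897, f(5) ≈ 12.182494.
Sum = Δt · [f(1.25) + f(2) + f(2.75) + ...].
Sum ≈ 26.138699.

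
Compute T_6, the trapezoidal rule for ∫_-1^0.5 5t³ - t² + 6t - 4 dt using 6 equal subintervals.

Δt = (0.5 − (-1))/6 = 0.25.
f(-1) = -16, f(-0.75) = -11.171875, f(-0.5) = -7.875, f(-0.25) = -5.640625, f(0) = -4, f(0.25) = -2.484375, f(0.5) = -0.625.
T_6 = (Δt/2)·[f(t_0) + 2f(t_1) + ... + 2f(t_{5}) + f(t_6)].
Sum = -9.87109375.

-9.87109375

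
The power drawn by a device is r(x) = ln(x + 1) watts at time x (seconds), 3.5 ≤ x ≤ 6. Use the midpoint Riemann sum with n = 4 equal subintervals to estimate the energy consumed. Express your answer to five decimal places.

Δx = (6 − 3.5)/4 = 0.625.
Midpoints: 3.8125, 4.4375, 5.0625, 5.6875.
r(3.8125) ≈ 1.57122, r(4.4375) ≈ 1.69332, r(5.0625) ≈ 1.80212, r(5.6875) ≈ 1.90024.
Sum = Δx · [r(3.8125) + r(4.4375) + r(5.0625) + r(5.6875)].
Sum ≈ 4.35431.

4.35431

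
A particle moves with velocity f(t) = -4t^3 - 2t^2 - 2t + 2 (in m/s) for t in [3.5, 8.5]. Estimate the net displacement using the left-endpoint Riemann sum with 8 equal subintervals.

Δt = (8.5 − 3.5)/8 = 0.625.
Left endpoints: 3.5, 4.125, 4.75, 5.375, 6, 6.625, 7.25, 7.875.
f(3.5) = -201, f(4.125) = -321.0390625, f(4.75) = -481.3125, f(5.375) = -687.6796875, f(6) = -946, f(6.625) = -1262.1328125, f(7.25) = -1641.9375, f(7.875) = -2091.2734375.
Sum = Δt · [f(3.5) + f(4.125) + f(4.75) + ...].
Sum = -4770.234375.

-4770.234375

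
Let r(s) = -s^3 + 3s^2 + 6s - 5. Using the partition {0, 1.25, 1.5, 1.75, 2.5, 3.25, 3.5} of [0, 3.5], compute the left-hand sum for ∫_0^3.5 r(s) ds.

Subinterval widths: 1.25, 0.25, 0.25, 0.75, 0.75, 0.25.
Left endpoints: 0, 1.25, 1.5, 1.75, 2.5, 3.25.
r(0) = -5, r(1.25) = 5.234375, r(1.5) = 7.375, r(1.75) = 9.328125, r(2.5) = 13.125, r(3.25) = 11.859375.
Sum = Σ Δs_i · r(s_i).
Sum = 16.70703125.

16.70703125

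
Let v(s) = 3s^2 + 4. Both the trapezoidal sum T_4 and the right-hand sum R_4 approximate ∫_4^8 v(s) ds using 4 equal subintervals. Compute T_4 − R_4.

T_4 = 466.
R_4 = 538.
T_4 − R_4 = -72.

-72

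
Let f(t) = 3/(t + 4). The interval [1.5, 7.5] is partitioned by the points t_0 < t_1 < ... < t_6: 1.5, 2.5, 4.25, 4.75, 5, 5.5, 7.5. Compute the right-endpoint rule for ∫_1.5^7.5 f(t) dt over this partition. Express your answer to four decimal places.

Subinterval widths: 1, 1.75, 0.5, 0.25, 0.5, 2.
Right endpoints: 2.5, 4.25, 4.75, 5, 5.5, 7.5.
f(2.5) = 6/13, f(4.25) = 4/11, f(4.75) = 12/35, f(5) = 1/3, f(5.5) = 6/19, f(7.5) = 6/23.
Sum = Σ Δt_i · f(t_i).
Sum ≈ 2.0323.

2.0323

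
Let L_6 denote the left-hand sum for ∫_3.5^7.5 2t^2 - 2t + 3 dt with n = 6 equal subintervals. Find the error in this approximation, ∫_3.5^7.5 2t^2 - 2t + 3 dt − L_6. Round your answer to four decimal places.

Exact integral: ∫_3.5^7.5 f(t) dt ≈ 220.666667.
L_6 ≈ 194.592593.
Error ≈ 220.666667 − 194.592593 ≈ 26.0741.

26.0741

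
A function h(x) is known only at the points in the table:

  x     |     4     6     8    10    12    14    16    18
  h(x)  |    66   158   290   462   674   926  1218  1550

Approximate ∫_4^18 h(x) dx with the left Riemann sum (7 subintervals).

Δx = 2.
Sum = 2·[66 + 158 + 290 + 462 + 674 + 926 + 1218] = 7588.

7588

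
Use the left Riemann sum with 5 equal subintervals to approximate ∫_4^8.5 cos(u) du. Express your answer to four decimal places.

1.4256

Δu = (8.5 − 4)/5 = 0.9.
Left endpoints: 4, 4.9, 5.8, 6.7, 7.6.
f(4) ≈ -0.6536, f(4.9) ≈ 0.1865, f(5.8) ≈ 0.8855, f(6.7) ≈ 0.9144, f(7.6) ≈ 0.2513.
Sum = Δu · [f(4) + f(4.9) + f(5.8) + f(6.7) + f(7.6)].
Sum ≈ 1.4256.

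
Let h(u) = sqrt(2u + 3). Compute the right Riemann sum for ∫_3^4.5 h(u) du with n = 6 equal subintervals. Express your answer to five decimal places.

4.91419

Δu = (4.5 − 3)/6 = 0.25.
Right endpoints: 3.25, 3.5, 3.75, 4, 4.25, 4.5.
h(3.25) ≈ 3.08221, h(3.5) ≈ 3.16228, h(3.75) ≈ 3.24037, h(4) ≈ 3.31662, h(4.25) ≈ 3.39116, h(4.5) ≈ 3.46410.
Sum = Δu · [h(3.25) + h(3.5) + h(3.75) + ...].
Sum ≈ 4.91419.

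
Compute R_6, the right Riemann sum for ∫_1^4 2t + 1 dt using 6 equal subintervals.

Δt = (4 − 1)/6 = 0.5.
Right endpoints: 1.5, 2, 2.5, 3, 3.5, 4.
f(1.5) = 4, f(2) = 5, f(2.5) = 6, f(3) = 7, f(3.5) = 8, f(4) = 9.
Sum = Δt · [f(1.5) + f(2) + f(2.5) + ...].
Sum = 19.5.

19.5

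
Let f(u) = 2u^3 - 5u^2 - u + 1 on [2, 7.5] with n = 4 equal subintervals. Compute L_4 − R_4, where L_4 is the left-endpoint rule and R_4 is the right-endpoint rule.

L_4 ≈ 518.65430.
R_4 ≈ 1290.02930.
L_4 − R_4 = -771.375.

-771.375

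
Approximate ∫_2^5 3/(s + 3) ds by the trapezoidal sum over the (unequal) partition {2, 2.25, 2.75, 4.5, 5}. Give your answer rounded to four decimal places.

1.4200

Subinterval widths: 0.25, 0.5, 1.75, 0.5.
f(2) = 0.6, f(2.25) = 4/7, f(2.75) = 12/23, f(4.5) = 0.4, f(5) = 0.375.
On each subinterval the trapezoid contributes (Δs_i/2)·[f(s_{i-1}) + f(s_i)].
Sum ≈ 1.4200.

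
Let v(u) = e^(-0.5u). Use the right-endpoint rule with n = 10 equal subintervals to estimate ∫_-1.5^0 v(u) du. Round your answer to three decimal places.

Δu = (0 − (-1.5))/10 = 0.15.
Right endpoints: -1.35, -1.2, -1.05, -0.9, -0.75, -0.6, -0.45, -0.3, -0.15, 0.
v(-1.35) ≈ 1.964, v(-1.2) ≈ 1.822, v(-1.05) ≈ 1.690, v(-0.9) ≈ 1.568, v(-0.75) ≈ 1.455, v(-0.6) ≈ 1.350, v(-0.45) ≈ 1.252, v(-0.3) ≈ 1.162, v(-0.15) ≈ 1.078, v(0) ≈ 1.000.
Sum = Δu · [v(-1.35) + v(-1.2) + v(-1.05) + ...].
Sum ≈ 2.151.

2.151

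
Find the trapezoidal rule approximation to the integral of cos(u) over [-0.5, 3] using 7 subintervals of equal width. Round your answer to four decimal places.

Δu = (3 − (-0.5))/7 = 0.5.
f(-0.5) ≈ 0.8776, f(0) ≈ 1.0000, f(0.5) ≈ 0.8776, f(1) ≈ 0.5403, f(1.5) ≈ 0.0707, f(2) ≈ -0.4161, f(2.5) ≈ -0.8011, f(3) ≈ -0.9900.
T_7 = (Δu/2)·[f(u_0) + 2f(u_1) + ... + 2f(u_{6}) + f(u_7)].
Sum ≈ 0.6076.

0.6076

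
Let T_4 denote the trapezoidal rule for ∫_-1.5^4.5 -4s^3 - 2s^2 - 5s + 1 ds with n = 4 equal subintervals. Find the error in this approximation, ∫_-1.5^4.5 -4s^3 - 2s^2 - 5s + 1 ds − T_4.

Exact integral: ∫_-1.5^4.5 f(s) ds = -507.
T_4 = -552.
Error = -507 − (-552) = 45.

45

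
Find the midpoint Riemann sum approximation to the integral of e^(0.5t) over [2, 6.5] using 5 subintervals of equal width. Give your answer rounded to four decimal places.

Δt = (6.5 − 2)/5 = 0.9.
Midpoints: 2.45, 3.35, 4.25, 5.15, 6.05.
f(2.45) ≈ 3.4042, f(3.35) ≈ 5.3388, f(4.25) ≈ 8.3729, f(5.15) ≈ 13.1313, f(6.05) ≈ 20.5940.
Sum = Δt · [f(2.45) + f(3.35) + f(4.25) + f(5.15) + f(6.05)].
Sum ≈ 45.7571.

45.7571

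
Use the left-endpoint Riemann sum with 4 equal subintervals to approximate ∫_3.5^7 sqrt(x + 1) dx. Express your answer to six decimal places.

8.407870

Δx = (7 − 3.5)/4 = 0.875.
Left endpoints: 3.5, 4.375, 5.25, 6.125.
f(3.5) ≈ 2.121320, f(4.375) ≈ 2.318405, f(5.25) ≈ 2.500000, f(6.125) ≈ 2.669270.
Sum = Δx · [f(3.5) + f(4.375) + f(5.25) + f(6.125)].
Sum ≈ 8.407870.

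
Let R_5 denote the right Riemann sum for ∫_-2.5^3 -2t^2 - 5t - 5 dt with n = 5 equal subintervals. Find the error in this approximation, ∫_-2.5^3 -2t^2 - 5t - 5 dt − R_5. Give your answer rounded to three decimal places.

20.368

Exact integral: ∫_-2.5^3 f(t) dt ≈ -62.79167.
R_5 = -83.16.
Error ≈ -62.79167 − (-83.16) ≈ 20.368.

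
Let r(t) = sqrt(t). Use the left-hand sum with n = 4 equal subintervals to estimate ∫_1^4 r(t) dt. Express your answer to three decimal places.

4.280

Δt = (4 − 1)/4 = 0.75.
Left endpoints: 1, 1.75, 2.5, 3.25.
r(1) ≈ 1.000, r(1.75) ≈ 1.323, r(2.5) ≈ 1.581, r(3.25) ≈ 1.803.
Sum = Δt · [r(1) + r(1.75) + r(2.5) + r(3.25)].
Sum ≈ 4.280.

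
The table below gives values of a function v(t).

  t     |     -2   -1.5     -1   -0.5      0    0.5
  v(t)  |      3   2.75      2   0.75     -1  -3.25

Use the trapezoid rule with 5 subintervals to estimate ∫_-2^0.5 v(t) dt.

2.1875

Δt = 0.5.
T_5 = (0.5/2)·[3 + 2·2.75 + 2·2 + 2·0.75 + 2·(-1) + (-3.25)] = 2.1875.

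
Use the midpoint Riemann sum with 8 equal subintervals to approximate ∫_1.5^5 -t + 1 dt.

Δt = (5 − 1.5)/8 = 0.4375.
Midpoints: 1.71875, 2.15625, 2.59375, 3.03125, 3.46875, 3.90625, 4.34375, 4.78125.
f(1.71875) = -0.71875, f(2.15625) = -1.15625, f(2.59375) = -1.59375, f(3.03125) = -2.03125, f(3.46875) = -2.46875, f(3.90625) = -2.90625, f(4.34375) = -3.34375, f(4.78125) = -3.78125.
Sum = Δt · [f(1.71875) + f(2.15625) + f(2.59375) + ...].
Sum = -7.875.

-7.875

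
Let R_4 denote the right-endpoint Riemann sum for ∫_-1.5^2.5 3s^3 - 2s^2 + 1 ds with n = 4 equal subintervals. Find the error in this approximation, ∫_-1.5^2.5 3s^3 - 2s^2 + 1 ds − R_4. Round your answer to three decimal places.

-26.167

Exact integral: ∫_-1.5^2.5 f(s) ds ≈ 16.83333.
R_4 = 43.
Error ≈ 16.83333 − 43 ≈ -26.167.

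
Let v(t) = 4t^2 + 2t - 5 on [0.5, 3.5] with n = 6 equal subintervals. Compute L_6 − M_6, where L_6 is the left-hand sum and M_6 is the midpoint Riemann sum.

-12.75

L_6 = 41.
M_6 = 53.75.
L_6 − M_6 = -12.75.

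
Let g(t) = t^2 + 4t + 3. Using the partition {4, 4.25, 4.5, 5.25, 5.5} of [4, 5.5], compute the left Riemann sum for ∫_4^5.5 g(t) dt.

Subinterval widths: 0.25, 0.25, 0.75, 0.25.
Left endpoints: 4, 4.25, 4.5, 5.25.
g(4) = 35, g(4.25) = 38.0625, g(4.5) = 41.25, g(5.25) = 51.5625.
Sum = Σ Δt_i · g(t_i).
Sum = 62.09375.

62.09375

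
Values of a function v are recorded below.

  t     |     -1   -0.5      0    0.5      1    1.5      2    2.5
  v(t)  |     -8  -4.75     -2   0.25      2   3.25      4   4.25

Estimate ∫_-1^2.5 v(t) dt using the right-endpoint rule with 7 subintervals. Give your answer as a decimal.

Δt = 0.5.
Sum = 0.5·[(-4.75) + (-2) + 0.25 + 2 + 3.25 + 4 + 4.25] = 3.5.

3.5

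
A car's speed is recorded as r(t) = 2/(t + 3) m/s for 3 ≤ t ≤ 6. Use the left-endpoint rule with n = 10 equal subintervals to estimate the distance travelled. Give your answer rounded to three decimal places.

0.828

Δt = (6 − 3)/10 = 0.3.
Left endpoints: 3, 3.3, 3.6, 3.9, 4.2, 4.5, 4.8, 5.1, 5.4, 5.7.
r(3) = 1/3, r(3.3) = 20/63, r(3.6) = 10/33, r(3.9) = 20/69, r(4.2) = 5/18, r(4.5) = 4/15, r(4.8) = 10/39, r(5.1) = 20/81, r(5.4) = 5/21, r(5.7) = 20/87.
Sum = Δt · [r(3) + r(3.3) + r(3.6) + ...].
Sum ≈ 0.828.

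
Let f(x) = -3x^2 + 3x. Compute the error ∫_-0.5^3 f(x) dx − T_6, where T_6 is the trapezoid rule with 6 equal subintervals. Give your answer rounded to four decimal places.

0.5955

Exact integral: ∫_-0.5^3 f(x) dx = -14.
T_6 ≈ -14.595486.
Error ≈ -14 − (-14.595486) ≈ 0.5955.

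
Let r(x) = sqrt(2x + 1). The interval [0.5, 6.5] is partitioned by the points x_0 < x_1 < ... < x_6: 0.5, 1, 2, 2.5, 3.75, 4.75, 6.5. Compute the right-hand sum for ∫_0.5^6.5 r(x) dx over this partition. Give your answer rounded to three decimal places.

Subinterval widths: 0.5, 1, 0.5, 1.25, 1, 1.75.
Right endpoints: 1, 2, 2.5, 3.75, 4.75, 6.5.
r(1) ≈ 1.732, r(2) ≈ 2.236, r(2.5) ≈ 2.449, r(3.75) ≈ 2.915, r(4.75) ≈ 3.240, r(6.5) ≈ 3.742.
Sum = Σ Δx_i · r(x_i).
Sum ≈ 17.759.

17.759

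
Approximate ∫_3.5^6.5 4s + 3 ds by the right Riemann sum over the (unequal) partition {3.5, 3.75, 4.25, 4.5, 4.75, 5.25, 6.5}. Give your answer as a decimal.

Subinterval widths: 0.25, 0.5, 0.25, 0.25, 0.5, 1.25.
Right endpoints: 3.75, 4.25, 4.5, 4.75, 5.25, 6.5.
f(3.75) = 18, f(4.25) = 20, f(4.5) = 21, f(4.75) = 22, f(5.25) = 24, f(6.5) = 29.
Sum = Σ Δs_i · f(s_i).
Sum = 73.5.

73.5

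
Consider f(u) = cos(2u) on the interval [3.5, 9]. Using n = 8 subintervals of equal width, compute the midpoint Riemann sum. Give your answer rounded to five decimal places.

Δu = (9 − 3.5)/8 = 0.6875.
Midpoints: 3.84375, 4.53125, 5.21875, 5.90625, 6.59375, 7.28125, 7.96875, 8.65625.
f(3.84375) ≈ 0.16571, f(4.53125) ≈ -0.93509, f(5.21875) ≈ -0.52955, f(5.90625) ≈ 0.72905, f(6.59375) ≈ 0.81322, f(7.28125) ≈ -0.41262, f(7.96875) ≈ -0.97377, f(8.65625) ≈ 0.03373.
Sum = Δu · [f(3.84375) + f(4.53125) + f(5.21875) + ...].
Sum ≈ -0.76266.

-0.76266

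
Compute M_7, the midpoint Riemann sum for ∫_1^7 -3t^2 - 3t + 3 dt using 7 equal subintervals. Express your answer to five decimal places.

Δt = (7 − 1)/7 = 6/7.
Midpoints: 10/7, 16/7, 22/7, 4, 34/7, 40/7, 46/7.
f(10/7) = -363/49, f(16/7) = -957/49, f(22/7) = -1767/49, f(4) = -57, f(34/7) = -4035/49, f(40/7) = -5493/49, f(46/7) = -7167/49.
Sum = Δt · [f(10/7) + f(16/7) + f(22/7) + ...].
Sum ≈ -394.89796.

-394.89796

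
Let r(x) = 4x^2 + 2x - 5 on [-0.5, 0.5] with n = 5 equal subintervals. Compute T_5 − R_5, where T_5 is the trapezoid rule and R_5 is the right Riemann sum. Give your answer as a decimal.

-0.2

T_5 = -4.64.
R_5 = -4.44.
T_5 − R_5 = -0.2.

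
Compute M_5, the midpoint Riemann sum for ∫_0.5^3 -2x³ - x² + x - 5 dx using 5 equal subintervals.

Δx = (3 − 0.5)/5 = 0.5.
Midpoints: 0.75, 1.25, 1.75, 2.25, 2.75.
f(0.75) = -5.65625, f(1.25) = -9.21875, f(1.75) = -17.03125, f(2.25) = -30.59375, f(2.75) = -51.40625.
Sum = Δx · [f(0.75) + f(1.25) + f(1.75) + f(2.25) + f(2.75)].
Sum = -56.953125.

-56.953125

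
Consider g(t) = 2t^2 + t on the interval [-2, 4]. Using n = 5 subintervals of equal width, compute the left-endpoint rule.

38.88

Δt = (4 − (-2))/5 = 1.2.
Left endpoints: -2, -0.8, 0.4, 1.6, 2.8.
g(-2) = 6, g(-0.8) = 0.48, g(0.4) = 0.72, g(1.6) = 6.72, g(2.8) = 18.48.
Sum = Δt · [g(-2) + g(-0.8) + g(0.4) + g(1.6) + g(2.8)].
Sum = 38.88.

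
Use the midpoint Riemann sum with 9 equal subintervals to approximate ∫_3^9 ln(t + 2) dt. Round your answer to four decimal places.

Δt = (9 − 3)/9 = 2/3.
Midpoints: 10/3, 4, 14/3, 16/3, 6, 20/3, 22/3, 8, 26/3.
f(10/3) ≈ 1.6740, f(4) ≈ 1.7918, f(14/3) ≈ 1.8971, f(16/3) ≈ 1.9924, f(6) ≈ 2.0794, f(20/3) ≈ 2.1595, f(22/3) ≈ 2.2336, f(8) ≈ 2.3026, f(26/3) ≈ 2.3671.
Sum = Δt · [f(10/3) + f(4) + f(14/3) + ...].
Sum ≈ 12.3317.

12.3317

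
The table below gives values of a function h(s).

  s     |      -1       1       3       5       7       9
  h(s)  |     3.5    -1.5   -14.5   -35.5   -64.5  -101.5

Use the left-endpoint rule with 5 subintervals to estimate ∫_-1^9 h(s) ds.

Δs = 2.
Sum = 2·[3.5 + (-1.5) + (-14.5) + (-35.5) + (-64.5)] = -225.

-225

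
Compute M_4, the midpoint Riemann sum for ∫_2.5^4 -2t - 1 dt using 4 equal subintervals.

Δt = (4 − 2.5)/4 = 0.375.
Midpoints: 2.6875, 3.0625, 3.4375, 3.8125.
f(2.6875) = -6.375, f(3.0625) = -7.125, f(3.4375) = -7.875, f(3.8125) = -8.625.
Sum = Δt · [f(2.6875) + f(3.0625) + f(3.4375) + f(3.8125)].
Sum = -11.25.

-11.25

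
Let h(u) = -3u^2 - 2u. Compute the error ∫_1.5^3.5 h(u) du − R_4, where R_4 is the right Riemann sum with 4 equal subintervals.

8.75

Exact integral: ∫_1.5^3.5 h(u) du = -49.5.
R_4 = -58.25.
Error = -49.5 − (-58.25) = 8.75.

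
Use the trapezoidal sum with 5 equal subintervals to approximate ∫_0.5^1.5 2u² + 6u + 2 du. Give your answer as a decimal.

Δu = (1.5 − 0.5)/5 = 0.2.
f(0.5) = 5.5, f(0.7) = 7.18, f(0.9) = 9.02, f(1.1) = 11.02, f(1.3) = 13.18, f(1.5) = 15.5.
T_5 = (Δu/2)·[f(u_0) + 2f(u_1) + ... + 2f(u_{4}) + f(u_5)].
Sum = 10.18.

10.18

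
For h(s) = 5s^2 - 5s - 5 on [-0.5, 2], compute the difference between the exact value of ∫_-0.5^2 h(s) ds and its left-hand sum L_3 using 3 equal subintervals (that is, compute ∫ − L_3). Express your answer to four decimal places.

1.1574

Exact integral: ∫_-0.5^2 h(s) ds ≈ -8.333333.
L_3 ≈ -9.490741.
Error ≈ -8.333333 − (-9.490741) ≈ 1.1574.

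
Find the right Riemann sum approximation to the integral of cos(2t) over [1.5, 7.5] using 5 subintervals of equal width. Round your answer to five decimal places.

0.25696

Δt = (7.5 − 1.5)/5 = 1.2.
Right endpoints: 2.7, 3.9, 5.1, 6.3, 7.5.
f(2.7) ≈ 0.63469, f(3.9) ≈ 0.05396, f(5.1) ≈ -0.71427, f(6.3) ≈ 0.99943, f(7.5) ≈ -0.75969.
Sum = Δt · [f(2.7) + f(3.9) + f(5.1) + f(6.3) + f(7.5)].
Sum ≈ 0.25696.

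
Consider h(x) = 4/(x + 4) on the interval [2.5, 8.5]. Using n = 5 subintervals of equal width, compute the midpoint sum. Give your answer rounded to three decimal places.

Δx = (8.5 − 2.5)/5 = 1.2.
Midpoints: 3.1, 4.3, 5.5, 6.7, 7.9.
h(3.1) = 40/71, h(4.3) = 40/83, h(5.5) = 8/19, h(6.7) = 40/107, h(7.9) = 40/119.
Sum = Δx · [h(3.1) + h(4.3) + h(5.5) + h(6.7) + h(7.9)].
Sum ≈ 2.612.

2.612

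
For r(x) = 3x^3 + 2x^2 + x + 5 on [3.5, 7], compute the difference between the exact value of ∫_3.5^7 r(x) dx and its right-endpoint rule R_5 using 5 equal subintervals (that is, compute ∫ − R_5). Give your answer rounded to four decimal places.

Exact integral: ∫_3.5^7 r(x) dx ≈ 1924.161458.
R_5 = 2280.32.
Error ≈ 1924.161458 − 2280.32 ≈ -356.1585.

-356.1585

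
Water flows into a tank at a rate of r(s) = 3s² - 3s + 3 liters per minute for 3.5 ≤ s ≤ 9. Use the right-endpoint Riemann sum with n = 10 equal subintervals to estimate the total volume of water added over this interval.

Δs = (9 − 3.5)/10 = 0.55.
Right endpoints: 4.05, 4.6, 5.15, 5.7, 6.25, 6.8, 7.35, 7.9, 8.45, 9.
r(4.05) = 40.0575, r(4.6) = 52.68, r(5.15) = 67.1175, r(5.7) = 83.37, r(6.25) = 101.4375, r(6.8) = 121.32, r(7.35) = 143.0175, r(7.9) = 166.53, r(8.45) = 191.8575, r(9) = 219.
Sum = Δs · [r(4.05) + r(4.6) + r(5.15) + ...].
Sum = 652.513125.

652.513125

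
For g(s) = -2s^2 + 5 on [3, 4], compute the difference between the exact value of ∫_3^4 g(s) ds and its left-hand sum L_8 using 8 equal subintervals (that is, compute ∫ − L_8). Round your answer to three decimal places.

Exact integral: ∫_3^4 g(s) ds ≈ -19.66667.
L_8 = -18.796875.
Error ≈ -19.66667 − (-18.796875) ≈ -0.870.

-0.870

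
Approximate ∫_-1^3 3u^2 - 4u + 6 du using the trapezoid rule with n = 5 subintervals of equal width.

Δu = (3 − (-1))/5 = 0.8.
f(-1) = 13, f(-0.2) = 6.92, f(0.6) = 4.68, f(1.4) = 6.28, f(2.2) = 11.72, f(3) = 21.
T_5 = (Δu/2)·[f(u_0) + 2f(u_1) + ... + 2f(u_{4}) + f(u_5)].
Sum = 37.28.

37.28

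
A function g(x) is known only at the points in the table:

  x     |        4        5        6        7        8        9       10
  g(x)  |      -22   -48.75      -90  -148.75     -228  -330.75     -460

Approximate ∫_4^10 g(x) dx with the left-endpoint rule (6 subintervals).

Δx = 1.
Sum = 1·[(-22) + (-48.75) + (-90) + (-148.75) + (-228) + (-330.75)] = -868.25.

-868.25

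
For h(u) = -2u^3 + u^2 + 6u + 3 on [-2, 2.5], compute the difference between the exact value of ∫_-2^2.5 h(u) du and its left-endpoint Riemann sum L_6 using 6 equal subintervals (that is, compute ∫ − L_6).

Exact integral: ∫_-2^2.5 h(u) du = 16.59375.
L_6 = 23.1328125.
Error = 16.59375 − 23.1328125 = -6.5390625.

-6.5390625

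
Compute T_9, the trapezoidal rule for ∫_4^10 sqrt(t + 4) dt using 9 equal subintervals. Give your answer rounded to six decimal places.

19.835593

Δt = (10 − 4)/9 = 2/3.
f(4) ≈ 2.828427, f(14/3) ≈ 2.943920, f(16/3) ≈ 3.055050, f(6) ≈ 3.162278, f(20/3) ≈ 3.265986, f(22/3) ≈ 3.366502, f(8) ≈ 3.464102, f(26/3) ≈ 3.559026, f(28/3) ≈ 3.651484, f(10) ≈ 3.741657.
T_9 = (Δt/2)·[f(t_0) + 2f(t_1) + ... + 2f(t_{8}) + f(t_9)].
Sum ≈ 19.835593.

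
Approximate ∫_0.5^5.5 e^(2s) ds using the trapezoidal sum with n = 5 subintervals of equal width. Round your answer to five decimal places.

Δs = (5.5 − 0.5)/5 = 1.
f(0.5) ≈ 2.71828, f(1.5) ≈ 20.08554, f(2.5) ≈ 148.41316, f(3.5) ≈ 1096.63316, f(4.5) ≈ 8103.08393, f(5.5) ≈ 59874.14172.
T_5 = (Δs/2)·[f(s_0) + 2f(s_1) + ... + 2f(s_{4}) + f(s_5)].
Sum ≈ 39306.64578.

39306.64578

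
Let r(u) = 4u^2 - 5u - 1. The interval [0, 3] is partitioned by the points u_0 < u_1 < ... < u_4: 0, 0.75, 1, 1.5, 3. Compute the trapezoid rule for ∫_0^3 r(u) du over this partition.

13.125

Subinterval widths: 0.75, 0.25, 0.5, 1.5.
r(0) = -1, r(0.75) = -2.5, r(1) = -2, r(1.5) = 0.5, r(3) = 20.
On each subinterval the trapezoid contributes (Δu_i/2)·[r(u_{i-1}) + r(u_i)].
Sum = 13.125.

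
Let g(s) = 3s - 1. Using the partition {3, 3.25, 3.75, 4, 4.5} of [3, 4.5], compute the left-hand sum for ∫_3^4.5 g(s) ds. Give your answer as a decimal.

Subinterval widths: 0.25, 0.5, 0.25, 0.5.
Left endpoints: 3, 3.25, 3.75, 4.
g(3) = 8, g(3.25) = 8.75, g(3.75) = 10.25, g(4) = 11.
Sum = Σ Δs_i · g(s_i).
Sum = 14.4375.

14.4375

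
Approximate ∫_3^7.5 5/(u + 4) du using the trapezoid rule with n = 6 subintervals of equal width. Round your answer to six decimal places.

Δu = (7.5 − 3)/6 = 0.75.
f(3) = 5/7, f(3.75) = 20/31, f(4.5) = 10/17, f(5.25) = 20/37, f(6) = 0.5, f(6.75) = 20/43, f(7.5) = 10/23.
T_6 = (Δu/2)·[f(u_0) + 2f(u_1) + ... + 2f(u_{5}) + f(u_6)].
Sum ≈ 2.485191.

2.485191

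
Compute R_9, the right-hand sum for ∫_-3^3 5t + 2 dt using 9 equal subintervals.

Δt = (3 − (-3))/9 = 2/3.
Right endpoints: -7/3, -5/3, -1, -1/3, 1/3, 1, 5/3, 7/3, 3.
f(-7/3) = -29/3, f(-5/3) = -19/3, f(-1) = -3, f(-1/3) = 1/3, f(1/3) = 11/3, f(1) = 7, f(5/3) = 31/3, f(7/3) = 41/3, f(3) = 17.
Sum = Δt · [f(-7/3) + f(-5/3) + f(-1) + ...].
Sum = 22.

22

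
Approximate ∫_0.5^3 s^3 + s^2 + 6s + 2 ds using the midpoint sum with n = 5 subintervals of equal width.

60.1171875

Δs = (3 − 0.5)/5 = 0.5.
Midpoints: 0.75, 1.25, 1.75, 2.25, 2.75.
f(0.75) = 7.484375, f(1.25) = 13.015625, f(1.75) = 20.921875, f(2.25) = 31.953125, f(2.75) = 46.859375.
Sum = Δs · [f(0.75) + f(1.25) + f(1.75) + f(2.25) + f(2.75)].
Sum = 60.1171875.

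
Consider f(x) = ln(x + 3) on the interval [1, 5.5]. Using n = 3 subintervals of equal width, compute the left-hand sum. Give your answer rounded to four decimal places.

7.5554

Δx = (5.5 − 1)/3 = 1.5.
Left endpoints: 1, 2.5, 4.
f(1) ≈ 1.3863, f(2.5) ≈ 1.7047, f(4) ≈ 1.9459.
Sum = Δx · [f(1) + f(2.5) + f(4)].
Sum ≈ 7.5554.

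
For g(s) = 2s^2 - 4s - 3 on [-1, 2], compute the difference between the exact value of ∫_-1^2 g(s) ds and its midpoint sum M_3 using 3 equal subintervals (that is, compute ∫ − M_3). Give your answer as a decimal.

0.5

Exact integral: ∫_-1^2 g(s) ds = -9.
M_3 = -9.5.
Error = -9 − (-9.5) = 0.5.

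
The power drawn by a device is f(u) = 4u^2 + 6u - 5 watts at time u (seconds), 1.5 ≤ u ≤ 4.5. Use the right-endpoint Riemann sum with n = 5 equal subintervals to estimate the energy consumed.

183.72

Δu = (4.5 − 1.5)/5 = 0.6.
Right endpoints: 2.1, 2.7, 3.3, 3.9, 4.5.
f(2.1) = 25.24, f(2.7) = 40.36, f(3.3) = 58.36, f(3.9) = 79.24, f(4.5) = 103.
Sum = Δu · [f(2.1) + f(2.7) + f(3.3) + f(3.9) + f(4.5)].
Sum = 183.72.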